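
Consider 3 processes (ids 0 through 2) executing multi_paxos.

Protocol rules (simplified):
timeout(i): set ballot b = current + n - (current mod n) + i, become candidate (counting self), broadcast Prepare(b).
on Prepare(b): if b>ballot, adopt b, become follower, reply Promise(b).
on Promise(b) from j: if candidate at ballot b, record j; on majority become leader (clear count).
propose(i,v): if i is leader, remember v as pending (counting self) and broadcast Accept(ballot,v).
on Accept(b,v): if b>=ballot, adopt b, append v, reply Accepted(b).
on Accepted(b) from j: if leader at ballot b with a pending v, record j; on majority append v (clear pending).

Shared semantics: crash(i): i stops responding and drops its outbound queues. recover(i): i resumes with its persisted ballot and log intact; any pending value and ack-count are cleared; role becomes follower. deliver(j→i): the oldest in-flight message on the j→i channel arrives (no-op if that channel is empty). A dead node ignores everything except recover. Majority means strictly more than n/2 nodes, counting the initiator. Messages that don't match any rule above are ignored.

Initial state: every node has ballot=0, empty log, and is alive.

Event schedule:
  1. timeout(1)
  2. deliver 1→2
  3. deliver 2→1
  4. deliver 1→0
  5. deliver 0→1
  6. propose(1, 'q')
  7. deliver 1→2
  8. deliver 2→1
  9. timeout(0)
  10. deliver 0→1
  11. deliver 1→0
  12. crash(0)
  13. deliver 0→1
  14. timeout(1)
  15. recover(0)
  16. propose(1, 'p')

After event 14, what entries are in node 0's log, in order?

1. timeout(1):  <1:cand b4 ->
2. deliver 1→2:  <2:foll b4 ->
3. deliver 2→1:  <1:lead b4 ->
4. deliver 1→0:  <0:foll b4 ->
5. deliver 0→1:  nop
6. propose(1,'q'):  nop
7. deliver 1→2:  <2:foll b4 q>
8. deliver 2→1:  <1:lead b4 q>
9. timeout(0):  <0:cand b6 ->
10. deliver 0→1:  <1:foll b6 q>
11. deliver 1→0:  nop
12. crash(0):  <0:✗cand b6 ->
13. deliver 0→1:  nop
14. timeout(1):  <1:cand b10 q>

empty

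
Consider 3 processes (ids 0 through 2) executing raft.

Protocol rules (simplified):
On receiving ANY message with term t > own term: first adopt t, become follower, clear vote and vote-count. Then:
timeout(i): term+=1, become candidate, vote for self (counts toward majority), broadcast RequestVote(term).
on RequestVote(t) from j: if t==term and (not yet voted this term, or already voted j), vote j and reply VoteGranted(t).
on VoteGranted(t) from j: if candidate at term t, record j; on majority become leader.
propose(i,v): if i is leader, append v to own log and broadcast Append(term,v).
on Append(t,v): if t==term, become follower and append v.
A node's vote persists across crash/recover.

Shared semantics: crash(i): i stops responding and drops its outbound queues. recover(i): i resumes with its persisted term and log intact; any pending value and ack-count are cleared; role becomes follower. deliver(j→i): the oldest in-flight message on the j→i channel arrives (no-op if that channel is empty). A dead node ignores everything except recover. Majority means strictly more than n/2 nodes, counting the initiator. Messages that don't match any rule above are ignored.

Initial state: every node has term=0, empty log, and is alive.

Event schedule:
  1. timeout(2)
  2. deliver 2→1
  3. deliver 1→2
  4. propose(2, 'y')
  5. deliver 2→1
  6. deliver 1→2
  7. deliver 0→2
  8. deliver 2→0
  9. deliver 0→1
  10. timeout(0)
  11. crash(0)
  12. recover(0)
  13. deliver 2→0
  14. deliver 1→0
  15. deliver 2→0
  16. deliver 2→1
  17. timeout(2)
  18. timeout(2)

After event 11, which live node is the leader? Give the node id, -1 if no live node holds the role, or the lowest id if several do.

2

1. timeout(2):  <2:cand t1 ->
2. deliver 2→1:  <1:foll t1 ->
3. deliver 1→2:  <2:lead t1 ->
4. propose(2,'y'):  <2:lead t1 y>
5. deliver 2→1:  <1:foll t1 y>
6. deliver 1→2:  nop
7. deliver 0→2:  nop
8. deliver 2→0:  <0:foll t1 ->
9. deliver 0→1:  nop
10. timeout(0):  <0:cand t2 ->
11. crash(0):  <0:✗cand t2 ->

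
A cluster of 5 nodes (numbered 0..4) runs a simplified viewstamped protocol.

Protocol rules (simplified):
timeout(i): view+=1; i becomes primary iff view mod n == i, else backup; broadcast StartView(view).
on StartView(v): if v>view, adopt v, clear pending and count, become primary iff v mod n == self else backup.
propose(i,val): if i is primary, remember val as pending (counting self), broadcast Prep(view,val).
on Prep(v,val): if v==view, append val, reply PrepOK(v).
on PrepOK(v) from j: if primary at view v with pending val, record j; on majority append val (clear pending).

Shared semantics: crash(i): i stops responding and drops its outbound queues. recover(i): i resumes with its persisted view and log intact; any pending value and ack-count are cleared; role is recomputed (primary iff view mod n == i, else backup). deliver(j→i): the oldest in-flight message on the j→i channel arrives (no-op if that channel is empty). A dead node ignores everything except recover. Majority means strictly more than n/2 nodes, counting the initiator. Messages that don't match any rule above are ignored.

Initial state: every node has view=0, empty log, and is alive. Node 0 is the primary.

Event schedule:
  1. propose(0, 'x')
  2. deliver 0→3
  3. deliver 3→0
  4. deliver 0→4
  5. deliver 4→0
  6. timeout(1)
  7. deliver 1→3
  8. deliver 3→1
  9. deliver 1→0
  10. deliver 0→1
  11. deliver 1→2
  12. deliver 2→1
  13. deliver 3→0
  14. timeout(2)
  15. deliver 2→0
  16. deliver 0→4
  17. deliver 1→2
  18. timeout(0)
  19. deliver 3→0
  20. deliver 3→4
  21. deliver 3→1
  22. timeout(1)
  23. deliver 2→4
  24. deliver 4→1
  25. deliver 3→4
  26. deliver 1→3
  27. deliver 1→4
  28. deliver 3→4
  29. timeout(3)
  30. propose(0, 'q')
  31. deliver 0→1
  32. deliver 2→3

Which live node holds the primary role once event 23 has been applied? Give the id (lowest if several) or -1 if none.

e1 propose(0,'x'): ·
e2 deliver 0→3: 3[back,v=0,x]
e3 deliver 3→0: ·
e4 deliver 0→4: 4[back,v=0,x]
e5 deliver 4→0: 0[prim,v=0,x]
e6 timeout(1): 1[prim,v=1,-]
e7 deliver 1→3: 3[back,v=1,x]
e8 deliver 3→1: ·
e9 deliver 1→0: 0[back,v=1,x]
e10 deliver 0→1: ·
e11 deliver 1→2: 2[back,v=1,-]
e12 deliver 2→1: ·
e13 deliver 3→0: ·
e14 timeout(2): 2[prim,v=2,-]
e15 deliver 2→0: 0[back,v=2,x]
e16 deliver 0→4: ·
e17 deliver 1→2: ·
e18 timeout(0): 0[back,v=3,x]
e19 deliver 3→0: ·
e20 deliver 3→4: ·
e21 deliver 3→1: ·
e22 timeout(1): 1[back,v=2,-]
e23 deliver 2→4: 4[back,v=2,x]

2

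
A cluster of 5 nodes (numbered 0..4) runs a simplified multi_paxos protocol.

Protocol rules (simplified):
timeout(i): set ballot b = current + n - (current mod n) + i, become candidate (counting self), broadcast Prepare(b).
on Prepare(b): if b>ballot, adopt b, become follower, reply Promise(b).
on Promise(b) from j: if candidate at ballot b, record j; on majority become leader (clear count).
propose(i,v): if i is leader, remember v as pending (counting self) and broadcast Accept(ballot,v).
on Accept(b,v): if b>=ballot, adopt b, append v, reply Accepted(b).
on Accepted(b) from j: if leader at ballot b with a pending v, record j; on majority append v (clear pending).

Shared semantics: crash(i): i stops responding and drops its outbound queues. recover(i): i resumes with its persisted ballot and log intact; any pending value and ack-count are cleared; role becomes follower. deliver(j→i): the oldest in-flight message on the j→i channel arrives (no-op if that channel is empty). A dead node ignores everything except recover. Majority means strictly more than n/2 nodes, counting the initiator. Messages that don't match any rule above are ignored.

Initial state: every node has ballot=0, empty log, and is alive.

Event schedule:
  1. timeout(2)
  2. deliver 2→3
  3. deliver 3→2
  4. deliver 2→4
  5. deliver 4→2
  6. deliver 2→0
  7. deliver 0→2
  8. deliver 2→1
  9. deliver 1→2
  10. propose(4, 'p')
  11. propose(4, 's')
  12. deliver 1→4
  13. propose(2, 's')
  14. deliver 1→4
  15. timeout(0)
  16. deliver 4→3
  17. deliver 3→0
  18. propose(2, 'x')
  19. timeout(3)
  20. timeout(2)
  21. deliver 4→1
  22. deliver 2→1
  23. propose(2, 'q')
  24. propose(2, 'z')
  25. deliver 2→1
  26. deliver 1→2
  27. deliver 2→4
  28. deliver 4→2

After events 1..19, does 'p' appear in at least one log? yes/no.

1. timeout(2):  <2:cand b7 ->
2. deliver 2→3:  <3:foll b7 ->
3. deliver 3→2:  nop
4. deliver 2→4:  <4:foll b7 ->
5. deliver 4→2:  <2:lead b7 ->
6. deliver 2→0:  <0:foll b7 ->
7. deliver 0→2:  nop
8. deliver 2→1:  <1:foll b7 ->
9. deliver 1→2:  nop
10. propose(4,'p'):  nop
11. propose(4,'s'):  nop
12. deliver 1→4:  nop
13. propose(2,'s'):  nop
14. deliver 1→4:  nop
15. timeout(0):  <0:cand b10 ->
16. deliver 4→3:  nop
17. deliver 3→0:  nop
18. propose(2,'x'):  nop
19. timeout(3):  <3:cand b13 ->

no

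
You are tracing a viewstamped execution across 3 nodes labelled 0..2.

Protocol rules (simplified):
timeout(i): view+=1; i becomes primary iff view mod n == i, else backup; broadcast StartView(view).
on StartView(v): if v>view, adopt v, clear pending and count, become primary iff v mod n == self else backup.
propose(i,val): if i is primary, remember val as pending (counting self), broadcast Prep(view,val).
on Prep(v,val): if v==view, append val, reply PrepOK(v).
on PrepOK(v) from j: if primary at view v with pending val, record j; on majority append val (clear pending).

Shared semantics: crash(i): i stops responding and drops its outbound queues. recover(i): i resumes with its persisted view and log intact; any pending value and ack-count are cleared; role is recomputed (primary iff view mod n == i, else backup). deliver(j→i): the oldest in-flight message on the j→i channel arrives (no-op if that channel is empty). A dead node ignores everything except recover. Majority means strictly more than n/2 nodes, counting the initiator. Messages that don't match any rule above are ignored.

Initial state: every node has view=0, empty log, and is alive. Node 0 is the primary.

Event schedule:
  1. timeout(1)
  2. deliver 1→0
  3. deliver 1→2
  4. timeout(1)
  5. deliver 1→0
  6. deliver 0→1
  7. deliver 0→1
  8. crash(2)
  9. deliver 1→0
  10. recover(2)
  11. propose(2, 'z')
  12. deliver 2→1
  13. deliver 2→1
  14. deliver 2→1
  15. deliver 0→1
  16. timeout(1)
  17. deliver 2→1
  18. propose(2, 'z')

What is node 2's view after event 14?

[1] timeout(1) → N1(prim v1 [-])
[2] deliver 1→0 → N0(back v1 [-])
[3] deliver 1→2 → N2(back v1 [-])
[4] timeout(1) → N1(back v2 [-])
[5] deliver 1→0 → N0(back v2 [-])
[6] deliver 0→1 → ∅
[7] deliver 0→1 → ∅
[8] crash(2) → N2(✗back v1 [-])
[9] deliver 1→0 → ∅
[10] recover(2) → N2(back v1 [-])
[11] propose(2,'z') → ∅
[12] deliver 2→1 → ∅
[13] deliver 2→1 → ∅
[14] deliver 2→1 → ∅

1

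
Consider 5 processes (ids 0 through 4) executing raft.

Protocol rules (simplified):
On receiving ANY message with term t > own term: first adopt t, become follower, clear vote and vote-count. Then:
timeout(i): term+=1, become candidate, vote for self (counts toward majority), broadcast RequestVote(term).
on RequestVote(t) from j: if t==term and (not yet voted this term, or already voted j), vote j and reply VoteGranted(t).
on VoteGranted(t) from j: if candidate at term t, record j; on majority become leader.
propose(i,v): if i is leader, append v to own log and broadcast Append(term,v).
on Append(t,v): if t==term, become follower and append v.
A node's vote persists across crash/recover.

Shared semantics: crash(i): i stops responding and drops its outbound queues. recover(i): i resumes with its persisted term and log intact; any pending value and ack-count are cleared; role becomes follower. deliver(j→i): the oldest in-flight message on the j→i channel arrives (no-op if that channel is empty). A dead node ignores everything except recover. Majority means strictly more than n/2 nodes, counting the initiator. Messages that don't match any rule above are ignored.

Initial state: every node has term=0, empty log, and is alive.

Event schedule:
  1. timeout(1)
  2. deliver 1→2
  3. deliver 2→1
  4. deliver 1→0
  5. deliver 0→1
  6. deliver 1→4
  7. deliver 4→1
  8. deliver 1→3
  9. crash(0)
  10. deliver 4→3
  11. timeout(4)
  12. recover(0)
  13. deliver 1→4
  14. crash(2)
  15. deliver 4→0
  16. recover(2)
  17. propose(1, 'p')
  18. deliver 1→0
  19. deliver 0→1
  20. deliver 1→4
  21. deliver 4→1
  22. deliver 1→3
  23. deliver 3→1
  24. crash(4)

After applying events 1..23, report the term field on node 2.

1

e1 timeout(1): 1[cand,t=1,-]
e2 deliver 1→2: 2[foll,t=1,-]
e3 deliver 2→1: ·
e4 deliver 1→0: 0[foll,t=1,-]
e5 deliver 0→1: 1[lead,t=1,-]
e6 deliver 1→4: 4[foll,t=1,-]
e7 deliver 4→1: ·
e8 deliver 1→3: 3[foll,t=1,-]
e9 crash(0): 0[✗foll,t=1,-]
e10 deliver 4→3: ·
e11 timeout(4): 4[cand,t=2,-]
e12 recover(0): 0[foll,t=1,-]
e13 deliver 1→4: ·
e14 crash(2): 2[✗foll,t=1,-]
e15 deliver 4→0: 0[foll,t=2,-]
e16 recover(2): 2[foll,t=1,-]
e17 propose(1,'p'): 1[lead,t=1,p]
e18 deliver 1→0: ·
e19 deliver 0→1: ·
e20 deliver 1→4: ·
e21 deliver 4→1: 1[foll,t=2,p]
e22 deliver 1→3: 3[foll,t=1,p]
e23 deliver 3→1: ·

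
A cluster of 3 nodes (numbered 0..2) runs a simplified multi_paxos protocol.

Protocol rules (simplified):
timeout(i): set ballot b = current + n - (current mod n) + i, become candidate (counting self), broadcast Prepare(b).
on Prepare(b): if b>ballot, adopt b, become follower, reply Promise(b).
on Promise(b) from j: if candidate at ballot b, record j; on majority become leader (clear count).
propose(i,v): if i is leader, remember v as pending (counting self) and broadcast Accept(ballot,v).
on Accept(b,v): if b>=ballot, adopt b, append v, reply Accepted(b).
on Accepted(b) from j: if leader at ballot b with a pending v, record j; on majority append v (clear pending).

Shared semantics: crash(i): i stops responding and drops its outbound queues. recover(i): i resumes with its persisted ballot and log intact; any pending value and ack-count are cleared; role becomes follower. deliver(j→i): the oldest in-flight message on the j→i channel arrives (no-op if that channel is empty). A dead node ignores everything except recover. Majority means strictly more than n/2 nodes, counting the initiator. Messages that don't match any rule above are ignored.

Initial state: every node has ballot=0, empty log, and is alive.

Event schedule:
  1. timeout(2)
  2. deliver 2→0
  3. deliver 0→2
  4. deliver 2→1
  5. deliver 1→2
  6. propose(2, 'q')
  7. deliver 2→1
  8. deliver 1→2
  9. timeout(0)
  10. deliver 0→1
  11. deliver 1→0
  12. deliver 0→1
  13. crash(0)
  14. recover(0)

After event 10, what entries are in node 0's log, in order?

1. timeout(2):  <2:cand b5 ->
2. deliver 2→0:  <0:foll b5 ->
3. deliver 0→2:  <2:lead b5 ->
4. deliver 2→1:  <1:foll b5 ->
5. deliver 1→2:  nop
6. propose(2,'q'):  nop
7. deliver 2→1:  <1:foll b5 q>
8. deliver 1→2:  <2:lead b5 q>
9. timeout(0):  <0:cand b6 ->
10. deliver 0→1:  <1:foll b6 q>

empty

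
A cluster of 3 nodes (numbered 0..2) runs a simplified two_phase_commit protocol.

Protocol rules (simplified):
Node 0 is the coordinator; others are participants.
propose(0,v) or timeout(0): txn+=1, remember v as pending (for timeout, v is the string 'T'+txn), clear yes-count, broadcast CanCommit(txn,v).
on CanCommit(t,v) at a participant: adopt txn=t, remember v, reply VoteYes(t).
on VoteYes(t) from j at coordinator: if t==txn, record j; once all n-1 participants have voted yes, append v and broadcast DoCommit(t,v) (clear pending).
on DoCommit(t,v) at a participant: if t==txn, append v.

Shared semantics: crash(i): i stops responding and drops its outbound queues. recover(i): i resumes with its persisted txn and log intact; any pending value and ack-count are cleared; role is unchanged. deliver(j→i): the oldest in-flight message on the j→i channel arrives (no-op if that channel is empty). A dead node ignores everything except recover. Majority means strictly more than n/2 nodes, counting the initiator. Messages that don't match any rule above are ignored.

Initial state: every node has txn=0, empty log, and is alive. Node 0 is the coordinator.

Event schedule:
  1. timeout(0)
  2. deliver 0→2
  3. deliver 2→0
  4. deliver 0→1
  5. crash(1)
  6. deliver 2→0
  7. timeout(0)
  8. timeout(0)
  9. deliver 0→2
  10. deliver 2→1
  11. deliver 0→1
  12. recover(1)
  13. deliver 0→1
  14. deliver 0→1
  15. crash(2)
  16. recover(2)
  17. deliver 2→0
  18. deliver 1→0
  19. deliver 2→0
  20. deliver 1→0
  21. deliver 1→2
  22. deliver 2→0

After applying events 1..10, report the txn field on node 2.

2

1. timeout(0):  <0:coor t1 ->
2. deliver 0→2:  <2:part t1 ->
3. deliver 2→0:  nop
4. deliver 0→1:  <1:part t1 ->
5. crash(1):  <1:✗part t1 ->
6. deliver 2→0:  nop
7. timeout(0):  <0:coor t2 ->
8. timeout(0):  <0:coor t3 ->
9. deliver 0→2:  <2:part t2 ->
10. deliver 2→1:  nop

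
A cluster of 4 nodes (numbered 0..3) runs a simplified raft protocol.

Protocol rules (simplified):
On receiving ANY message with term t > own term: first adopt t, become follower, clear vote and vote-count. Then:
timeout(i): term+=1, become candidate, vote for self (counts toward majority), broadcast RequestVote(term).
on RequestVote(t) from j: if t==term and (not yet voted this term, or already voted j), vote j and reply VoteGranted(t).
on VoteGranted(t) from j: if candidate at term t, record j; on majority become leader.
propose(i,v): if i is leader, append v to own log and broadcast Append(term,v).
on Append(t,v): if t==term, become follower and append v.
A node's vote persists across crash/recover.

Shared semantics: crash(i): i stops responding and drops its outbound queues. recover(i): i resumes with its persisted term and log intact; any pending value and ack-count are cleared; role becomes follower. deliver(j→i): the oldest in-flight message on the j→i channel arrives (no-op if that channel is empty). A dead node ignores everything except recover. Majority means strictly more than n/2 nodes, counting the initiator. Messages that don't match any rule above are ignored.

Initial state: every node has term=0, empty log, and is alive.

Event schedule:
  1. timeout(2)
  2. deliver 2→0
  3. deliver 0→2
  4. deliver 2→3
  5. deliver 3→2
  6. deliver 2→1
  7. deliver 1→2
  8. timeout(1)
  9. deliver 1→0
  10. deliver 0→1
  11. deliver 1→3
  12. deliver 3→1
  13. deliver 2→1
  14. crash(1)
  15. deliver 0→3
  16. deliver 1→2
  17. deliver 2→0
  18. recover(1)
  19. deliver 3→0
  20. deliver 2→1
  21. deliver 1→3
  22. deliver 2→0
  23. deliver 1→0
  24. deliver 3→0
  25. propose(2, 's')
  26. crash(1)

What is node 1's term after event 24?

after 1 — timeout(2): n2:cand/t1/[-]
after 2 — deliver 2→0: n0:foll/t1/[-]
after 3 — deliver 0→2: ·
after 4 — deliver 2→3: n3:foll/t1/[-]
after 5 — deliver 3→2: n2:lead/t1/[-]
after 6 — deliver 2→1: n1:foll/t1/[-]
after 7 — deliver 1→2: ·
after 8 — timeout(1): n1:cand/t2/[-]
after 9 — deliver 1→0: n0:foll/t2/[-]
after 10 — deliver 0→1: ·
after 11 — deliver 1→3: n3:foll/t2/[-]
after 12 — deliver 3→1: n1:lead/t2/[-]
after 13 — deliver 2→1: ·
after 14 — crash(1): n1:✗lead/t2/[-]
after 15 — deliver 0→3: ·
after 16 — deliver 1→2: ·
after 17 — deliver 2→0: ·
after 18 — recover(1): n1:foll/t2/[-]
after 19 — deliver 3→0: ·
after 20 — deliver 2→1: ·
after 21 — deliver 1→3: ·
after 22 — deliver 2→0: ·
after 23 — deliver 1→0: ·
after 24 — deliver 3→0: ·

2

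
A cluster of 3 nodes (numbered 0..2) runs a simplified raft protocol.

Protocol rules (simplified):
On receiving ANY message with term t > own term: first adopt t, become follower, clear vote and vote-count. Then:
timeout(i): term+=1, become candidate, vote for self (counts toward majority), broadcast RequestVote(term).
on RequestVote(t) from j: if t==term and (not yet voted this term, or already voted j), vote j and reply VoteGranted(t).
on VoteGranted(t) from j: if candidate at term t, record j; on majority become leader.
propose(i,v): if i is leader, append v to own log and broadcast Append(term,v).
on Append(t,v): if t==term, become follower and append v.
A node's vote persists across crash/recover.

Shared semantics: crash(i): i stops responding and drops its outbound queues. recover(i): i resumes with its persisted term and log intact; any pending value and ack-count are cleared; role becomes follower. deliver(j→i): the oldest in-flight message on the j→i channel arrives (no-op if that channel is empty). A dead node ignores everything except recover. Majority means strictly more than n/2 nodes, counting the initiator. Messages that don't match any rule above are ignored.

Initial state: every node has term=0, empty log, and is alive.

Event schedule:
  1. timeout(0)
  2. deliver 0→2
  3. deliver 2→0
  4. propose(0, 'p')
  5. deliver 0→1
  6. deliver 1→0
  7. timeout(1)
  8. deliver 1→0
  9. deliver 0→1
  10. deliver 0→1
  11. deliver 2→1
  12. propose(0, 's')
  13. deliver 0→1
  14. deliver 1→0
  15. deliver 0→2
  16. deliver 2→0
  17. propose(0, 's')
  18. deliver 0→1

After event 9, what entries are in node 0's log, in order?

p

1. timeout(0):  <0:cand t1 ->
2. deliver 0→2:  <2:foll t1 ->
3. deliver 2→0:  <0:lead t1 ->
4. propose(0,'p'):  <0:lead t1 p>
5. deliver 0→1:  <1:foll t1 ->
6. deliver 1→0:  nop
7. timeout(1):  <1:cand t2 ->
8. deliver 1→0:  <0:foll t2 p>
9. deliver 0→1:  nop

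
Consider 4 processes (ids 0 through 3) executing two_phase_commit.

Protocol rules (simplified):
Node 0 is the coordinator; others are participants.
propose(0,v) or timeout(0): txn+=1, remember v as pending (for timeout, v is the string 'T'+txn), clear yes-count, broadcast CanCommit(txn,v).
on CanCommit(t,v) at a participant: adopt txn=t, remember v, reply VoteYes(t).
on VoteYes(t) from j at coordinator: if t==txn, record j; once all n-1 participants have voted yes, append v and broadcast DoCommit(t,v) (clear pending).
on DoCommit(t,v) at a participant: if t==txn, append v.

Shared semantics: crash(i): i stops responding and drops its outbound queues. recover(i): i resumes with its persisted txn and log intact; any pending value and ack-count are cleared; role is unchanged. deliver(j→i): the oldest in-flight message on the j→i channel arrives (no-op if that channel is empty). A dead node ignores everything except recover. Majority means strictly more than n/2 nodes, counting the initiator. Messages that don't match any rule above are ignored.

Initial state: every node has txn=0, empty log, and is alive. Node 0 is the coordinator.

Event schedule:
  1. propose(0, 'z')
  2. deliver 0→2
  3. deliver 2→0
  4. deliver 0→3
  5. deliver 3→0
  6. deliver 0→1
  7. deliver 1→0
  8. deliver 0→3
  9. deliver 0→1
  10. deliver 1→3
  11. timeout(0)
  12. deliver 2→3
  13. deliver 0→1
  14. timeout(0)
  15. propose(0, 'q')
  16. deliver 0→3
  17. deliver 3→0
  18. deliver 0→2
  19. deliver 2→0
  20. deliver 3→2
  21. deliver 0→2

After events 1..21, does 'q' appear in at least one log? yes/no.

no

[1] propose(0,'z') → N0(coor t1 [-])
[2] deliver 0→2 → N2(part t1 [-])
[3] deliver 2→0 → ∅
[4] deliver 0→3 → N3(part t1 [-])
[5] deliver 3→0 → ∅
[6] deliver 0→1 → N1(part t1 [-])
[7] deliver 1→0 → N0(coor t1 [z])
[8] deliver 0→3 → N3(part t1 [z])
[9] deliver 0→1 → N1(part t1 [z])
[10] deliver 1→3 → ∅
[11] timeout(0) → N0(coor t2 [z])
[12] deliver 2→3 → ∅
[13] deliver 0→1 → N1(part t2 [z])
[14] timeout(0) → N0(coor t3 [z])
[15] propose(0,'q') → N0(coor t4 [z])
[16] deliver 0→3 → N3(part t2 [z])
[17] deliver 3→0 → ∅
[18] deliver 0→2 → N2(part t1 [z])
[19] deliver 2→0 → ∅
[20] deliver 3→2 → ∅
[21] deliver 0→2 → N2(part t2 [z])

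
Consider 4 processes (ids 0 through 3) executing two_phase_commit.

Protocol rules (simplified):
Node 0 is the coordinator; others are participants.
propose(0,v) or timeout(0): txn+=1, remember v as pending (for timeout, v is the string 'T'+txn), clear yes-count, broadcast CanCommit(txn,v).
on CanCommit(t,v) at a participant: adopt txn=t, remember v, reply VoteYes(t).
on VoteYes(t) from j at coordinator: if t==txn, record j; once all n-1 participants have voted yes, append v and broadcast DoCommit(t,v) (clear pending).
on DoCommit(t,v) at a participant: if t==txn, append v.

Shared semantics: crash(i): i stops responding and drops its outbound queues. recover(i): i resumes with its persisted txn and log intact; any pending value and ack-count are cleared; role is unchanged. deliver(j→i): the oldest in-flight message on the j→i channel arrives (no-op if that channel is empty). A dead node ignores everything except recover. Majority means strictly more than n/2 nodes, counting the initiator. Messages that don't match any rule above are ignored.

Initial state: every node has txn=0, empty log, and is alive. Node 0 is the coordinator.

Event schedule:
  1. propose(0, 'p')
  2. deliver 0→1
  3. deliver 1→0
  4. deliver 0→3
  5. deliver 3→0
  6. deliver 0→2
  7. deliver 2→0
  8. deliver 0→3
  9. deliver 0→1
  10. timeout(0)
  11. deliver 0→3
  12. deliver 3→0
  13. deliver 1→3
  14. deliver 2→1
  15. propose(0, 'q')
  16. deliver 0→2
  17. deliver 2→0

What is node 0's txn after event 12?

1. propose(0,'p'):  <0:coor t1 ->
2. deliver 0→1:  <1:part t1 ->
3. deliver 1→0:  nop
4. deliver 0→3:  <3:part t1 ->
5. deliver 3→0:  nop
6. deliver 0→2:  <2:part t1 ->
7. deliver 2→0:  <0:coor t1 p>
8. deliver 0→3:  <3:part t1 p>
9. deliver 0→1:  <1:part t1 p>
10. timeout(0):  <0:coor t2 p>
11. deliver 0→3:  <3:part t2 p>
12. deliver 3→0:  nop

2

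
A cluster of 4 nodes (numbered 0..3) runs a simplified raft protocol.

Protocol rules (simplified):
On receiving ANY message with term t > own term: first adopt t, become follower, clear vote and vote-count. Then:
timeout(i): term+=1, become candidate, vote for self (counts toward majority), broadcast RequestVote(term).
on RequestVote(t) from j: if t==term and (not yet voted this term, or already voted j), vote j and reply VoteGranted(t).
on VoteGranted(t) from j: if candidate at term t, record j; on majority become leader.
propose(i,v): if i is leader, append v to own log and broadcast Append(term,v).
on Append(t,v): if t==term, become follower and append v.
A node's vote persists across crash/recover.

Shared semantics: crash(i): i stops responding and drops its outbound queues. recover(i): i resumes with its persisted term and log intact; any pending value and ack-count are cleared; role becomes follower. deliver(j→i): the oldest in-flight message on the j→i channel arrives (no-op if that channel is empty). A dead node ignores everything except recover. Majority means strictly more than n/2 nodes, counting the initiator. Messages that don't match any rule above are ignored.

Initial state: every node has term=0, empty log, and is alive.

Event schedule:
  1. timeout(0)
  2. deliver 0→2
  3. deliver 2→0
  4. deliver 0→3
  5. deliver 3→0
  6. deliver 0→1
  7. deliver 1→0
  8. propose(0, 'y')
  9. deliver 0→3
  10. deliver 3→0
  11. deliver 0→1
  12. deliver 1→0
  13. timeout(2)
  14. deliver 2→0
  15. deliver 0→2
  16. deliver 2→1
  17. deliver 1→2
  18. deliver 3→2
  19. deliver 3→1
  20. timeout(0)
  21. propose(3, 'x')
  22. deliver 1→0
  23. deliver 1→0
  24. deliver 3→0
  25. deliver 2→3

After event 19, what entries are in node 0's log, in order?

1. timeout(0):  <0:cand t1 ->
2. deliver 0→2:  <2:foll t1 ->
3. deliver 2→0:  nop
4. deliver 0→3:  <3:foll t1 ->
5. deliver 3→0:  <0:lead t1 ->
6. deliver 0→1:  <1:foll t1 ->
7. deliver 1→0:  nop
8. propose(0,'y'):  <0:lead t1 y>
9. deliver 0→3:  <3:foll t1 y>
10. deliver 3→0:  nop
11. deliver 0→1:  <1:foll t1 y>
12. deliver 1→0:  nop
13. timeout(2):  <2:cand t2 ->
14. deliver 2→0:  <0:foll t2 y>
15. deliver 0→2:  nop
16. deliver 2→1:  <1:foll t2 y>
17. deliver 1→2:  nop
18. deliver 3→2:  nop
19. deliver 3→1:  nop

y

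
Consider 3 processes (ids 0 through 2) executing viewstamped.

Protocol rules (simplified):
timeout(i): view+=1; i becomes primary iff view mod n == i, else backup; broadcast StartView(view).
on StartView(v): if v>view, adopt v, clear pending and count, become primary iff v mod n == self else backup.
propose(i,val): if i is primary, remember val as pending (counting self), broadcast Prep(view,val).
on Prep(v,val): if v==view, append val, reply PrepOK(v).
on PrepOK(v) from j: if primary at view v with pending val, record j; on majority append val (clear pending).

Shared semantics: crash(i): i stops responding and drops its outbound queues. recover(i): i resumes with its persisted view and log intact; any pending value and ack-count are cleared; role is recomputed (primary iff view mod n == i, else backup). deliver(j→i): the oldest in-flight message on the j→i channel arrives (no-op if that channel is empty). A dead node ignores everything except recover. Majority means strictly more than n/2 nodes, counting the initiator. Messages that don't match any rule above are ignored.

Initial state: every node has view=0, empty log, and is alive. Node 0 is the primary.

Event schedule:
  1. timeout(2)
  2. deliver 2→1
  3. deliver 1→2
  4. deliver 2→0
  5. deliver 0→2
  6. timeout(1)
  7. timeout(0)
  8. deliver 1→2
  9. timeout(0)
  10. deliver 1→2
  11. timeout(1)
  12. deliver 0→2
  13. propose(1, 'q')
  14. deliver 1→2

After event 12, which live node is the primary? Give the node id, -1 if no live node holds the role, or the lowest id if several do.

e1 timeout(2): 2[back,v=1,-]
e2 deliver 2→1: 1[prim,v=1,-]
e3 deliver 1→2: ·
e4 deliver 2→0: 0[back,v=1,-]
e5 deliver 0→2: ·
e6 timeout(1): 1[back,v=2,-]
e7 timeout(0): 0[back,v=2,-]
e8 deliver 1→2: 2[prim,v=2,-]
e9 timeout(0): 0[prim,v=3,-]
e10 deliver 1→2: ·
e11 timeout(1): 1[back,v=3,-]
e12 deliver 0→2: ·

0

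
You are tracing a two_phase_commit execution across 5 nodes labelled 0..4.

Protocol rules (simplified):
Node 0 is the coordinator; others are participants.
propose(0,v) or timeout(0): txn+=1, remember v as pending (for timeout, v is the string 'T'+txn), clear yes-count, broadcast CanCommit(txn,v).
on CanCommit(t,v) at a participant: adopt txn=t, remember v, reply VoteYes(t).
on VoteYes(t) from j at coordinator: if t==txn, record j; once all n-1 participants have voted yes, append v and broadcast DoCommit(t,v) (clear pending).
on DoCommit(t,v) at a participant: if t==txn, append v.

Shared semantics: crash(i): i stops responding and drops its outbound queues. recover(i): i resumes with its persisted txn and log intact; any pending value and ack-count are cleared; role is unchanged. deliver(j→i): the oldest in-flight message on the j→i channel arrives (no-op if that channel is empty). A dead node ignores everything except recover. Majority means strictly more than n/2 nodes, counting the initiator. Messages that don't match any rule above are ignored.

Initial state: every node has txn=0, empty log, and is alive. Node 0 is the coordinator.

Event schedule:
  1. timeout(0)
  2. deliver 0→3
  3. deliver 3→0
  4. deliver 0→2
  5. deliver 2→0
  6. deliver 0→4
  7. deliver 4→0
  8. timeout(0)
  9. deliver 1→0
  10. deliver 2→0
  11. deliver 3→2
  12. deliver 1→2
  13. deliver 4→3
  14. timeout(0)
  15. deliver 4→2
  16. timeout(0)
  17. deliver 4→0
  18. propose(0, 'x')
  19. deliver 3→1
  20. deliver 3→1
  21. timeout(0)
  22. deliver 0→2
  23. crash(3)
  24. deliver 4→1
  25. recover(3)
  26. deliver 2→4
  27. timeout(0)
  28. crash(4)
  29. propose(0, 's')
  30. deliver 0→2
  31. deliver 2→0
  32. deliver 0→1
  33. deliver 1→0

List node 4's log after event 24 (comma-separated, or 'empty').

empty

step 1 timeout(0): 0={coor,t=1,log=-}
step 2 deliver 0→3: 3={part,t=1,log=-}
step 3 deliver 3→0: —
step 4 deliver 0→2: 2={part,t=1,log=-}
step 5 deliver 2→0: —
step 6 deliver 0→4: 4={part,t=1,log=-}
step 7 deliver 4→0: —
step 8 timeout(0): 0={coor,t=2,log=-}
step 9 deliver 1→0: —
step 10 deliver 2→0: —
step 11 deliver 3→2: —
step 12 deliver 1→2: —
step 13 deliver 4→3: —
step 14 timeout(0): 0={coor,t=3,log=-}
step 15 deliver 4→2: —
step 16 timeout(0): 0={coor,t=4,log=-}
step 17 deliver 4→0: —
step 18 propose(0,'x'): 0={coor,t=5,log=-}
step 19 deliver 3→1: —
step 20 deliver 3→1: —
step 21 timeout(0): 0={coor,t=6,log=-}
step 22 deliver 0→2: 2={part,t=2,log=-}
step 23 crash(3): 3={✗part,t=1,log=-}
step 24 deliver 4→1: —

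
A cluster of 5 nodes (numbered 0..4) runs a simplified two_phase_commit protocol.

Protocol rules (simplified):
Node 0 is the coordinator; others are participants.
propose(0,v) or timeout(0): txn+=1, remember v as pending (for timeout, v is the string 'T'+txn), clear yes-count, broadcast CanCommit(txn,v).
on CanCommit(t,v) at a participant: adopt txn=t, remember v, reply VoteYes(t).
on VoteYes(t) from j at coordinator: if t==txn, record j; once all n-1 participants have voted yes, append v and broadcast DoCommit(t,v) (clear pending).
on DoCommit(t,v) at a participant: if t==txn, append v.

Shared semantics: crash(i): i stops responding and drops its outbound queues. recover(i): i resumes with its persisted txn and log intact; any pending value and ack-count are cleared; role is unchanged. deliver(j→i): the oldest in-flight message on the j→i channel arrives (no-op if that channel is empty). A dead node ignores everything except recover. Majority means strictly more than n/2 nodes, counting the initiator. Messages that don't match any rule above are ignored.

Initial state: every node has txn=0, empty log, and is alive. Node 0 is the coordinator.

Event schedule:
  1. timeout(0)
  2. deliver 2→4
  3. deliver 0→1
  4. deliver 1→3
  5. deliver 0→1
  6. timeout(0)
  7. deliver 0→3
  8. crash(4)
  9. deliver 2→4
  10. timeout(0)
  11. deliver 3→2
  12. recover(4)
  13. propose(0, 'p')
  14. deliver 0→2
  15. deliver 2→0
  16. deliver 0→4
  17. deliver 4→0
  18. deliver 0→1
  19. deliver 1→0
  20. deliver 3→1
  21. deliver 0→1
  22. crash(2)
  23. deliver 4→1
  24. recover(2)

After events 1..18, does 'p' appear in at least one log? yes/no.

no

step 1 timeout(0): 0={coor,t=1,log=-}
step 2 deliver 2→4: —
step 3 deliver 0→1: 1={part,t=1,log=-}
step 4 deliver 1→3: —
step 5 deliver 0→1: —
step 6 timeout(0): 0={coor,t=2,log=-}
step 7 deliver 0→3: 3={part,t=1,log=-}
step 8 crash(4): 4={✗part,t=0,log=-}
step 9 deliver 2→4: —
step 10 timeout(0): 0={coor,t=3,log=-}
step 11 deliver 3→2: —
step 12 recover(4): 4={part,t=0,log=-}
step 13 propose(0,'p'): 0={coor,t=4,log=-}
step 14 deliver 0→2: 2={part,t=1,log=-}
step 15 deliver 2→0: —
step 16 deliver 0→4: 4={part,t=1,log=-}
step 17 deliver 4→0: —
step 18 deliver 0→1: 1={part,t=2,log=-}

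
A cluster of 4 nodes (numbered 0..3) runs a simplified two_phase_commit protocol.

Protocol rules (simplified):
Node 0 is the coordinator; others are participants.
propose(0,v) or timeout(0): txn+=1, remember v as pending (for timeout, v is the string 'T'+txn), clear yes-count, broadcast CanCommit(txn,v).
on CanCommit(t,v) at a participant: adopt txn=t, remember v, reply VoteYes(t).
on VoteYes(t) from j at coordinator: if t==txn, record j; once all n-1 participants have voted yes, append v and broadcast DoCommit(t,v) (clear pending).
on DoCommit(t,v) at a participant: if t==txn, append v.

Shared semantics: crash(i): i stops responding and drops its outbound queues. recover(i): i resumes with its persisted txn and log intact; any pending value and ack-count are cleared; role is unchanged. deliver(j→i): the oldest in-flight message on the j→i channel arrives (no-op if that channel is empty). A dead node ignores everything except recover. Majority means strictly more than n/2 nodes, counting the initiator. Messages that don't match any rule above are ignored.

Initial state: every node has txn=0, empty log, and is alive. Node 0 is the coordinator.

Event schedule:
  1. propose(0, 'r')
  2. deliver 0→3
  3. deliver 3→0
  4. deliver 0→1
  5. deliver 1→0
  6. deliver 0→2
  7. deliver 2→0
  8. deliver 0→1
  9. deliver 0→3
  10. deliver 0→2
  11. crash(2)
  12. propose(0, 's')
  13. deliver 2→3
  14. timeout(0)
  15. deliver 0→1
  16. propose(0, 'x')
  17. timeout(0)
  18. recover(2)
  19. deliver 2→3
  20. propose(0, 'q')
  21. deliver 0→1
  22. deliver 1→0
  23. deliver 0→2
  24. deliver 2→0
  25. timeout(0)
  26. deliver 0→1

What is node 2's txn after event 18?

step 1 propose(0,'r'): 0={coor,t=1,log=-}
step 2 deliver 0→3: 3={part,t=1,log=-}
step 3 deliver 3→0: —
step 4 deliver 0→1: 1={part,t=1,log=-}
step 5 deliver 1→0: —
step 6 deliver 0→2: 2={part,t=1,log=-}
step 7 deliver 2→0: 0={coor,t=1,log=r}
step 8 deliver 0→1: 1={part,t=1,log=r}
step 9 deliver 0→3: 3={part,t=1,log=r}
step 10 deliver 0→2: 2={part,t=1,log=r}
step 11 crash(2): 2={✗part,t=1,log=r}
step 12 propose(0,'s'): 0={coor,t=2,log=r}
step 13 deliver 2→3: —
step 14 timeout(0): 0={coor,t=3,log=r}
step 15 deliver 0→1: 1={part,t=2,log=r}
step 16 propose(0,'x'): 0={coor,t=4,log=r}
step 17 timeout(0): 0={coor,t=5,log=r}
step 18 recover(2): 2={part,t=1,log=r}

1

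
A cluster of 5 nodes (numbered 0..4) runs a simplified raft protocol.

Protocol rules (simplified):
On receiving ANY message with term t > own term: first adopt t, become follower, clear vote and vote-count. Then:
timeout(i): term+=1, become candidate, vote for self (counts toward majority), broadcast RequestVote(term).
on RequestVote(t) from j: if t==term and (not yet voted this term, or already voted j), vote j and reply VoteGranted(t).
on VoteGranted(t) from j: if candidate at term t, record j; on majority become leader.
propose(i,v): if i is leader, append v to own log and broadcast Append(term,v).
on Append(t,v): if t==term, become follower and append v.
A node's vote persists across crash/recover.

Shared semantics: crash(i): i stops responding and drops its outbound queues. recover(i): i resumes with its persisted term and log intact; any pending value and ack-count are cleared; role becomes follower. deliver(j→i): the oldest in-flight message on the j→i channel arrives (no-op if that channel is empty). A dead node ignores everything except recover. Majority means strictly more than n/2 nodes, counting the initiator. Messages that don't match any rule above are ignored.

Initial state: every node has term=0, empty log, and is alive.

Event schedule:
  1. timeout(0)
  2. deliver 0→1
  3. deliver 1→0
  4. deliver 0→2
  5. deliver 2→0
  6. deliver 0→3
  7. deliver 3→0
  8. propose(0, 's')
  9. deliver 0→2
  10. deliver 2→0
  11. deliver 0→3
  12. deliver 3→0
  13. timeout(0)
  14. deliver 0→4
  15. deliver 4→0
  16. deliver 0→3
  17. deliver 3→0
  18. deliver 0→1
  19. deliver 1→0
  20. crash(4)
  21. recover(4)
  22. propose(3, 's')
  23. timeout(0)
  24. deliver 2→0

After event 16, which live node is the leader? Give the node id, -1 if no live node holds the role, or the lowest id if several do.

e1 timeout(0): 0[cand,t=1,-]
e2 deliver 0→1: 1[foll,t=1,-]
e3 deliver 1→0: ·
e4 deliver 0→2: 2[foll,t=1,-]
e5 deliver 2→0: 0[lead,t=1,-]
e6 deliver 0→3: 3[foll,t=1,-]
e7 deliver 3→0: ·
e8 propose(0,'s'): 0[lead,t=1,s]
e9 deliver 0→2: 2[foll,t=1,s]
e10 deliver 2→0: ·
e11 deliver 0→3: 3[foll,t=1,s]
e12 deliver 3→0: ·
e13 timeout(0): 0[cand,t=2,s]
e14 deliver 0→4: 4[foll,t=1,-]
e15 deliver 4→0: ·
e16 deliver 0→3: 3[foll,t=2,s]

-1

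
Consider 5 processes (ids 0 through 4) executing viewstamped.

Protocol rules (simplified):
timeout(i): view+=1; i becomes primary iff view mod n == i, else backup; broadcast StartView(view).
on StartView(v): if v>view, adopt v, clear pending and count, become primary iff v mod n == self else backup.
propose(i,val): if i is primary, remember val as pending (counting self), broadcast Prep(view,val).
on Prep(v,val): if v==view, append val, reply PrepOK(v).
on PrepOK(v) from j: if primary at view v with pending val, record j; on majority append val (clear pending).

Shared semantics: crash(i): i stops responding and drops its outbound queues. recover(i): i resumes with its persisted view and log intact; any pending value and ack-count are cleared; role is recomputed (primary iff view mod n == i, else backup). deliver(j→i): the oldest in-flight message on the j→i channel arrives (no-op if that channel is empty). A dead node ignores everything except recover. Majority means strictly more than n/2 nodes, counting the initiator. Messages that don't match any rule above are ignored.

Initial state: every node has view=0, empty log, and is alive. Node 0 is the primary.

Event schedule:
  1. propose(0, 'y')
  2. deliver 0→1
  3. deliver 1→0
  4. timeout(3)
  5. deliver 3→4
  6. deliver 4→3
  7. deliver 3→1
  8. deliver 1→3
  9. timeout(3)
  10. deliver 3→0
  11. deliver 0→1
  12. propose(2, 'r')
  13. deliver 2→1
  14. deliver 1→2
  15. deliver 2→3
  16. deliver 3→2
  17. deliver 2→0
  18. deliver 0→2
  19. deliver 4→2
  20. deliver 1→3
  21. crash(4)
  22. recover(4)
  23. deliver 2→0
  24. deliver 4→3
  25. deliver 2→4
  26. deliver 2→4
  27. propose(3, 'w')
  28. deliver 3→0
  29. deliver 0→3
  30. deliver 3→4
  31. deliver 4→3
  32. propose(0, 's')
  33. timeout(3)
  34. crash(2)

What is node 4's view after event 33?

e1 propose(0,'y'): ·
e2 deliver 0→1: 1[back,v=0,y]
e3 deliver 1→0: ·
e4 timeout(3): 3[back,v=1,-]
e5 deliver 3→4: 4[back,v=1,-]
e6 deliver 4→3: ·
e7 deliver 3→1: 1[prim,v=1,y]
e8 deliver 1→3: ·
e9 timeout(3): 3[back,v=2,-]
e10 deliver 3→0: 0[back,v=1,-]
e11 deliver 0→1: ·
e12 propose(2,'r'): ·
e13 deliver 2→1: ·
e14 deliver 1→2: ·
e15 deliver 2→3: ·
e16 deliver 3→2: 2[back,v=1,-]
e17 deliver 2→0: ·
e18 deliver 0→2: ·
e19 deliver 4→2: ·
e20 deliver 1→3: ·
e21 crash(4): 4[✗back,v=1,-]
e22 recover(4): 4[back,v=1,-]
e23 deliver 2→0: ·
e24 deliver 4→3: ·
e25 deliver 2→4: ·
e26 deliver 2→4: ·
e27 propose(3,'w'): ·
e28 deliver 3→0: 0[back,v=2,-]
e29 deliver 0→3: ·
e30 deliver 3→4: 4[back,v=2,-]
e31 deliver 4→3: ·
e32 propose(0,'s'): ·
e33 timeout(3): 3[prim,v=3,-]

2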